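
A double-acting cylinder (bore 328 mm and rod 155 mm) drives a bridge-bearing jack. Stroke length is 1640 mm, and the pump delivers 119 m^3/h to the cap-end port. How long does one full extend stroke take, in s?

t ≈ 4.19 s

Cap-side area A_cap = π/4 × (328 mm)² = 84500 mm^2
Swept volume V = A × L; t = V / Q = A·L / Q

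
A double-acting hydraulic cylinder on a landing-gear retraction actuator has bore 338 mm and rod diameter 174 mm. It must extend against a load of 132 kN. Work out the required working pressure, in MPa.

Cap-side area A_cap = π/4 × (338 mm)² = 89730 mm^2
P = F / A = 132 kN / A

P ≈ 1.47 MPa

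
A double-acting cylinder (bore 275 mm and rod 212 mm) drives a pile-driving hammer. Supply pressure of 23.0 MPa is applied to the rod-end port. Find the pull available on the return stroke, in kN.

Rod-side annular area A_ann = π/4 × (275² − 212²) = 24100 mm^2
On retraction the pressure acts on the annular area (bore minus rod).
F = P × A_ann

F ≈ 554 kN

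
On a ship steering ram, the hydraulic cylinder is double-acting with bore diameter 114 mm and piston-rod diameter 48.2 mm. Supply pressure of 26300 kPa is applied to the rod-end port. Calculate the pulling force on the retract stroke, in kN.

F ≈ 220 kN

Rod-side annular area A_ann = π/4 × (114² − 48.2²) = 8382 mm^2
On retraction the pressure acts on the annular area (bore minus rod).
F = P × A_ann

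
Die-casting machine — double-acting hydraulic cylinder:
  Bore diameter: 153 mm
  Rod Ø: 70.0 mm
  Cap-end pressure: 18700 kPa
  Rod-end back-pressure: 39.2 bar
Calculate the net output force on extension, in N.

F ≈ 2.87e5 N

Cap-side area A_cap = π/4 × (153 mm)² = 18390 mm^2
Rod-side annular area A_ann = π/4 × (153² − 70.0²) = 14540 mm^2
Net thrust = P_cap·A_cap − P_rod·A_ann = 3.438e5 N − 56980 N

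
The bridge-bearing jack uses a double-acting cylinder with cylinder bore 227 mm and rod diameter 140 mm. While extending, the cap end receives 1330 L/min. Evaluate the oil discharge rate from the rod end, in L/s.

Cap-side area A_cap = π/4 × (227 mm)² = 40470 mm^2
Rod-side annular area A_ann = π/4 × (227² − 140²) = 25080 mm^2
Piston speed v = Q_in/A_cap; rod-end outflow Q_out = v × A_ann = Q_in × A_ann/A_cap.

Q_out ≈ 13.7 L/s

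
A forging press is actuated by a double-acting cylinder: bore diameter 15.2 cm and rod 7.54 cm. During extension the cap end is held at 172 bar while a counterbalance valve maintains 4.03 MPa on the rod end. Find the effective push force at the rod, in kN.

F ≈ 257 kN

Cap-side area A_cap = π/4 × (15.2 cm)² = 181.5 cm^2
Rod-side annular area A_ann = π/4 × (15.2² − 7.54²) = 136.8 cm^2
Net thrust = P_cap·A_cap − P_rod·A_ann = 312.1 kN − 55.13 kN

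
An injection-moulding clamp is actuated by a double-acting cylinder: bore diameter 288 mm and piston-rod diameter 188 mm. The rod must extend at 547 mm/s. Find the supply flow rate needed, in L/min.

Q ≈ 2140 L/min

Cap-side area A_cap = π/4 × (288 mm)² = 65140 mm^2
Q = A × v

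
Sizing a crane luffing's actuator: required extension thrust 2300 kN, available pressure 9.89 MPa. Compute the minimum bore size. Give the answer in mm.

Extension force acts on the full piston face: F = P × (π/4)D².
D = √(4F / (πP)) = √(4 × 2300 kN / (π × 9.89 MPa))

D ≈ 544 mm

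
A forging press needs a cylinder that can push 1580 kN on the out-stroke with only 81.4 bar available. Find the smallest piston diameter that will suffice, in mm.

D ≈ 497 mm

Extension force acts on the full piston face: F = P × (π/4)D².
D = √(4F / (πP)) = √(4 × 1580 kN / (π × 81.4 bar))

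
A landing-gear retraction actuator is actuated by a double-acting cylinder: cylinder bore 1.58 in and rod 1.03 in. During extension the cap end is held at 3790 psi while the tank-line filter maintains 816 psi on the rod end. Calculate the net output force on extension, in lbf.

Cap-side area A_cap = π/4 × (1.58 in)² = 1.961 in^2
Rod-side annular area A_ann = π/4 × (1.58² − 1.03²) = 1.127 in^2
Net thrust = P_cap·A_cap − P_rod·A_ann = 7431 lbf − 920.0 lbf

F ≈ 6510 lbf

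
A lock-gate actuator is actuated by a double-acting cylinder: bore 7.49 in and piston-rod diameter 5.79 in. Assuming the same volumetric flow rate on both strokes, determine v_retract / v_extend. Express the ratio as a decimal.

v_ret/v_ext ≈ 2.48

Cap-side area A_cap = π/4 × (7.49 in)² = 44.06 in^2
Rod-side annular area A_ann = π/4 × (7.49² − 5.79²) = 17.73 in^2
For equal Q, v ∝ 1/A, so v_ret/v_ext = A_cap/A_ann.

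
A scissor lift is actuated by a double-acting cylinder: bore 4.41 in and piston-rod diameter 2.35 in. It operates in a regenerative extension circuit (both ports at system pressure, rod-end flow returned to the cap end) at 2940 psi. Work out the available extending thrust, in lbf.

With equal pressure on both faces, forces on the annular region cancel; the net push is pressure × rod cross-section.
Rod cross-section A_rod = π/4 × (2.35 in)² = 4.337 in^2
F = P × A_rod

F ≈ 12800 lbf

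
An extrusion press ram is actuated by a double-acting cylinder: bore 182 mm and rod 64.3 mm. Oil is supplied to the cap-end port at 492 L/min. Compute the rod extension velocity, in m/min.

v ≈ 18.9 m/min

Cap-side area A_cap = π/4 × (182 mm)² = 26020 mm^2
v = Q / A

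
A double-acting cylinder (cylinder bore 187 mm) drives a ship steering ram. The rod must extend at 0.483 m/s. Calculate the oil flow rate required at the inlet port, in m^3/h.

Cap-side area A_cap = π/4 × (187 mm)² = 27460 mm^2
Q = A × v

Q ≈ 47.8 m^3/h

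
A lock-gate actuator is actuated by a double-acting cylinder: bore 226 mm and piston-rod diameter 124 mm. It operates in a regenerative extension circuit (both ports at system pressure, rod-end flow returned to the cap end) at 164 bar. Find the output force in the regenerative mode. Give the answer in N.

F ≈ 1.98e5 N

With equal pressure on both faces, forces on the annular region cancel; the net push is pressure × rod cross-section.
Rod cross-section A_rod = π/4 × (124 mm)² = 12080 mm^2
F = P × A_rod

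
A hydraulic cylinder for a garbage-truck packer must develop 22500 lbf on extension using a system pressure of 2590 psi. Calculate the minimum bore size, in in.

Extension force acts on the full piston face: F = P × (π/4)D².
D = √(4F / (πP)) = √(4 × 22500 lbf / (π × 2590 psi))

D ≈ 3.33 in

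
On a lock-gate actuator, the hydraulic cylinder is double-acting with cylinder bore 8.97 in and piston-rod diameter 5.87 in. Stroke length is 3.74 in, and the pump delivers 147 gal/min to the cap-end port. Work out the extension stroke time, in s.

t ≈ 0.418 s

Cap-side area A_cap = π/4 × (8.97 in)² = 63.19 in^2
Swept volume V = A × L; t = V / Q = A·L / Q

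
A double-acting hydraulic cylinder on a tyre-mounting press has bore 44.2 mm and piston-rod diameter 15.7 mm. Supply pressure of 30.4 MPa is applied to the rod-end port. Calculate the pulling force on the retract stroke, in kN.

Rod-side annular area A_ann = π/4 × (44.2² − 15.7²) = 1341 mm^2
On retraction the pressure acts on the annular area (bore minus rod).
F = P × A_ann

F ≈ 40.8 kN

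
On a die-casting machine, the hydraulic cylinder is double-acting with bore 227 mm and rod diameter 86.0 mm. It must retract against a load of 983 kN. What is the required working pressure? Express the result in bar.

P ≈ 284 bar

Rod-side annular area A_ann = π/4 × (227² − 86.0²) = 34660 mm^2
Retraction: pressure acts on the annular area.
P = F / A = 983 kN / A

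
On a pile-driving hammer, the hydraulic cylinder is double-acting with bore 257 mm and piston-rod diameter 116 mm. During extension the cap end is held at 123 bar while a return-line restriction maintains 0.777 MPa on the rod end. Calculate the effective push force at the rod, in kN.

F ≈ 606 kN

Cap-side area A_cap = π/4 × (257 mm)² = 51870 mm^2
Rod-side annular area A_ann = π/4 × (257² − 116²) = 41310 mm^2
Net thrust = P_cap·A_cap − P_rod·A_ann = 638.1 kN − 32.10 kN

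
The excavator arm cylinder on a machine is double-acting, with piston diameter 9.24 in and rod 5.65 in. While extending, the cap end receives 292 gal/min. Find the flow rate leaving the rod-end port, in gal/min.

Cap-side area A_cap = π/4 × (9.24 in)² = 67.06 in^2
Rod-side annular area A_ann = π/4 × (9.24² − 5.65²) = 41.98 in^2
Piston speed v = Q_in/A_cap; rod-end outflow Q_out = v × A_ann = Q_in × A_ann/A_cap.

Q_out ≈ 183 gal/min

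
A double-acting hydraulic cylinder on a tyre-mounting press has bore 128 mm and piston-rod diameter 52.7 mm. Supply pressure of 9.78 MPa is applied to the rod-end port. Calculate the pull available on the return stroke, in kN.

Rod-side annular area A_ann = π/4 × (128² − 52.7²) = 10690 mm^2
On retraction the pressure acts on the annular area (bore minus rod).
F = P × A_ann

F ≈ 105 kN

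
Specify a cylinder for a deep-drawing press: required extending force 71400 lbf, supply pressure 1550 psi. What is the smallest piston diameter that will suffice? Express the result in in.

Extension force acts on the full piston face: F = P × (π/4)D².
D = √(4F / (πP)) = √(4 × 71400 lbf / (π × 1550 psi))

D ≈ 7.66 in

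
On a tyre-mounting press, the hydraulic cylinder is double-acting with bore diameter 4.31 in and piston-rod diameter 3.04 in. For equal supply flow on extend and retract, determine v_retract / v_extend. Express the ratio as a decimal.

v_ret/v_ext ≈ 1.99

Cap-side area A_cap = π/4 × (4.31 in)² = 14.59 in^2
Rod-side annular area A_ann = π/4 × (4.31² − 3.04²) = 7.331 in^2
For equal Q, v ∝ 1/A, so v_ret/v_ext = A_cap/A_ann.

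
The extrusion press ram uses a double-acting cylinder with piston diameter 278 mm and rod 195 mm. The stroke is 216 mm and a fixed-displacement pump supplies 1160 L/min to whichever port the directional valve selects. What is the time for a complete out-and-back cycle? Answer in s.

Cap-side area A_cap = π/4 × (278 mm)² = 60700 mm^2
Rod-side annular area A_ann = π/4 × (278² − 195²) = 30830 mm^2
t_ext = A_cap·L/Q = 0.6782 s
t_ret = A_ann·L/Q = 0.3445 s
t_cycle = t_ext + t_ret

t ≈ 1.02 s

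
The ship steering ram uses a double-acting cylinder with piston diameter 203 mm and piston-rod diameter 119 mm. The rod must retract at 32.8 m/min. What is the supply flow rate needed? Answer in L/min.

Rod-side annular area A_ann = π/4 × (203² − 119²) = 21240 mm^2
Q = A × v

Q ≈ 697 L/min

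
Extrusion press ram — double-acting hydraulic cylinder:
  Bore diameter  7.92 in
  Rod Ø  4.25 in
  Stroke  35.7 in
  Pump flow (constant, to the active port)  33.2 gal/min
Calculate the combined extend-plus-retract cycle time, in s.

t ≈ 23.6 s

Cap-side area A_cap = π/4 × (7.92 in)² = 49.27 in^2
Rod-side annular area A_ann = π/4 × (7.92² − 4.25²) = 35.08 in^2
t_ext = A_cap·L/Q = 13.76 s
t_ret = A_ann·L/Q = 9.798 s
t_cycle = t_ext + t_ret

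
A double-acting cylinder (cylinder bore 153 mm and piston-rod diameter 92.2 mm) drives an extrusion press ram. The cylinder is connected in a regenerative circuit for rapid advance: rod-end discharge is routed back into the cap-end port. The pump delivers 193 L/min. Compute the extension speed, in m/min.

In regeneration the rod-end outflow joins the pump flow into the cap end, so the net volume the pump must supply per unit advance equals the rod cross-section area.
Rod cross-section A_rod = π/4 × (92.2 mm)² = 6677 mm^2
v = Q_pump / A_rod

v ≈ 28.9 m/min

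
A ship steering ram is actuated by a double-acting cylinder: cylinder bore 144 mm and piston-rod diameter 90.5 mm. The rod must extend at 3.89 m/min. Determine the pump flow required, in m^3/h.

Cap-side area A_cap = π/4 × (144 mm)² = 16290 mm^2
Q = A × v

Q ≈ 3.80 m^3/h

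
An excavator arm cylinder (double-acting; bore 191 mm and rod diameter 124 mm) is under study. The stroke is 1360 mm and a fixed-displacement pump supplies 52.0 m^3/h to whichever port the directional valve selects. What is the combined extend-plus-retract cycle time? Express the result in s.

t ≈ 4.26 s

Cap-side area A_cap = π/4 × (191 mm)² = 28650 mm^2
Rod-side annular area A_ann = π/4 × (191² − 124²) = 16580 mm^2
t_ext = A_cap·L/Q = 2.698 s
t_ret = A_ann·L/Q = 1.561 s
t_cycle = t_ext + t_ret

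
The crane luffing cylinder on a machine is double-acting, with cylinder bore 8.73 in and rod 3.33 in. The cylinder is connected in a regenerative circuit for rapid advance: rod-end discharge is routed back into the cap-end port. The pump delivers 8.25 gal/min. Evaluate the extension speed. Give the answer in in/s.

In regeneration the rod-end outflow joins the pump flow into the cap end, so the net volume the pump must supply per unit advance equals the rod cross-section area.
Rod cross-section A_rod = π/4 × (3.33 in)² = 8.709 in^2
v = Q_pump / A_rod

v ≈ 3.65 in/s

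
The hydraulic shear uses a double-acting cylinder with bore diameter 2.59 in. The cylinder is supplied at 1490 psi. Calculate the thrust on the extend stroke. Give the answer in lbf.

Cap-side area A_cap = π/4 × (2.59 in)² = 5.269 in^2
F = P × A_cap = 1490 psi × A_cap

F ≈ 7850 lbf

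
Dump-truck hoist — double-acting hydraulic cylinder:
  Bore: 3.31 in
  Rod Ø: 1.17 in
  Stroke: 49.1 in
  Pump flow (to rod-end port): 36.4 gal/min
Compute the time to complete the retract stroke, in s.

Rod-side annular area A_ann = π/4 × (3.31² − 1.17²) = 7.530 in^2
Swept volume V = A × L; t = V / Q = A·L / Q

t ≈ 2.64 s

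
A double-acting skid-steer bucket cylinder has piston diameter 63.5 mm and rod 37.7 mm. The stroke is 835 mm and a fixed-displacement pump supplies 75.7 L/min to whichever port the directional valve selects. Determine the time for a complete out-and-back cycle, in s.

Cap-side area A_cap = π/4 × (63.5 mm)² = 3167 mm^2
Rod-side annular area A_ann = π/4 × (63.5² − 37.7²) = 2051 mm^2
t_ext = A_cap·L/Q = 2.096 s
t_ret = A_ann·L/Q = 1.357 s
t_cycle = t_ext + t_ret

t ≈ 3.45 s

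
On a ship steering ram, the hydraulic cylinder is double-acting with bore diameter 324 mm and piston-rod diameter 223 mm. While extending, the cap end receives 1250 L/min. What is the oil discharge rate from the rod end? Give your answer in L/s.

Cap-side area A_cap = π/4 × (324 mm)² = 82450 mm^2
Rod-side annular area A_ann = π/4 × (324² − 223²) = 43390 mm^2
Piston speed v = Q_in/A_cap; rod-end outflow Q_out = v × A_ann = Q_in × A_ann/A_cap.

Q_out ≈ 11.0 L/s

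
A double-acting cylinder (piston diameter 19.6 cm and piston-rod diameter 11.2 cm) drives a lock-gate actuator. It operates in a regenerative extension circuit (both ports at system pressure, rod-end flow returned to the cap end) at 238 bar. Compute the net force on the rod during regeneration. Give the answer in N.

F ≈ 2.34e5 N

With equal pressure on both faces, forces on the annular region cancel; the net push is pressure × rod cross-section.
Rod cross-section A_rod = π/4 × (11.2 cm)² = 98.52 cm^2
F = P × A_rod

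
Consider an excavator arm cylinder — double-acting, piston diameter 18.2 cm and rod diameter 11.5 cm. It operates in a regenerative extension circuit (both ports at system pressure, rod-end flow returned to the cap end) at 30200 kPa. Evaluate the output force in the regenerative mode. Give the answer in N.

F ≈ 3.14e5 N

With equal pressure on both faces, forces on the annular region cancel; the net push is pressure × rod cross-section.
Rod cross-section A_rod = π/4 × (11.5 cm)² = 103.9 cm^2
F = P × A_rod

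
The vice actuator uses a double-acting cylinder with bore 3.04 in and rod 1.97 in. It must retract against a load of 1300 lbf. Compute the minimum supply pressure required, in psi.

Rod-side annular area A_ann = π/4 × (3.04² − 1.97²) = 4.210 in^2
Retraction: pressure acts on the annular area.
P = F / A = 1300 lbf / A

P ≈ 309 psi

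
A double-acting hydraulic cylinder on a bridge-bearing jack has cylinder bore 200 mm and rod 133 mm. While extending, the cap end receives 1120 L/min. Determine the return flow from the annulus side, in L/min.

Cap-side area A_cap = π/4 × (200 mm)² = 31420 mm^2
Rod-side annular area A_ann = π/4 × (200² − 133²) = 17520 mm^2
Piston speed v = Q_in/A_cap; rod-end outflow Q_out = v × A_ann = Q_in × A_ann/A_cap.

Q_out ≈ 625 L/min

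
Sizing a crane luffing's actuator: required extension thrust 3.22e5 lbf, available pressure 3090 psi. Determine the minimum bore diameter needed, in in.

D ≈ 11.5 in

Extension force acts on the full piston face: F = P × (π/4)D².
D = √(4F / (πP)) = √(4 × 3.22e5 lbf / (π × 3090 psi))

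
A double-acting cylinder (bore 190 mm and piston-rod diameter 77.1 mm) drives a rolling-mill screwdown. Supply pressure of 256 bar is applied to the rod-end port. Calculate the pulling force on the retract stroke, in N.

F ≈ 6.06e5 N

Rod-side annular area A_ann = π/4 × (190² − 77.1²) = 23680 mm^2
On retraction the pressure acts on the annular area (bore minus rod).
F = P × A_ann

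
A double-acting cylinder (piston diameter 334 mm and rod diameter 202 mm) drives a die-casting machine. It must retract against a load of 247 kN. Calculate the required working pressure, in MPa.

P ≈ 4.44 MPa

Rod-side annular area A_ann = π/4 × (334² − 202²) = 55570 mm^2
Retraction: pressure acts on the annular area.
P = F / A = 247 kN / A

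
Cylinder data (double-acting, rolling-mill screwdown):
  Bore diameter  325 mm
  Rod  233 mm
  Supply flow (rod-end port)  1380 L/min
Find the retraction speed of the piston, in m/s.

Rod-side annular area A_ann = π/4 × (325² − 233²) = 40320 mm^2
Flow into the rod-end port fills the annular volume.
v = Q / A

v ≈ 0.570 m/s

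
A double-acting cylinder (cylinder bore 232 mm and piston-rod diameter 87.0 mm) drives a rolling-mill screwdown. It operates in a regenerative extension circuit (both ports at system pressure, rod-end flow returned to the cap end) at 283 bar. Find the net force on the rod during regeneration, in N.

With equal pressure on both faces, forces on the annular region cancel; the net push is pressure × rod cross-section.
Rod cross-section A_rod = π/4 × (87.0 mm)² = 5945 mm^2
F = P × A_rod

F ≈ 1.68e5 N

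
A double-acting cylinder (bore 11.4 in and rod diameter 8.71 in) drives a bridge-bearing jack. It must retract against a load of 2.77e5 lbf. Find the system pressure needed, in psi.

P ≈ 6520 psi

Rod-side annular area A_ann = π/4 × (11.4² − 8.71²) = 42.49 in^2
Retraction: pressure acts on the annular area.
P = F / A = 2.77e5 lbf / A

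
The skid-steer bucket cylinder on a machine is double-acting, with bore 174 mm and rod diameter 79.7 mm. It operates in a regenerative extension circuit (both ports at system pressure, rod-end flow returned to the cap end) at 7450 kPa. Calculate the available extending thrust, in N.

With equal pressure on both faces, forces on the annular region cancel; the net push is pressure × rod cross-section.
Rod cross-section A_rod = π/4 × (79.7 mm)² = 4989 mm^2
F = P × A_rod

F ≈ 37200 N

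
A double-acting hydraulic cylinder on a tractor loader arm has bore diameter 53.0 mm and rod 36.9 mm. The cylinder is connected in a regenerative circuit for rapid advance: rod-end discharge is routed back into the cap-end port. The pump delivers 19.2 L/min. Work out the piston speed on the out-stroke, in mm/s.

v ≈ 299 mm/s

In regeneration the rod-end outflow joins the pump flow into the cap end, so the net volume the pump must supply per unit advance equals the rod cross-section area.
Rod cross-section A_rod = π/4 × (36.9 mm)² = 1069 mm^2
v = Q_pump / A_rod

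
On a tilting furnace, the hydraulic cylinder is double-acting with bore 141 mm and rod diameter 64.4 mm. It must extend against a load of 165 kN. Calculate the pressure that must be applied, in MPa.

P ≈ 10.6 MPa

Cap-side area A_cap = π/4 × (141 mm)² = 15610 mm^2
P = F / A = 165 kN / A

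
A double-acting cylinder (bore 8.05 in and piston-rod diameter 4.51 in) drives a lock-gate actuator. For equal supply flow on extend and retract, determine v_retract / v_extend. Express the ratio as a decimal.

v_ret/v_ext ≈ 1.46

Cap-side area A_cap = π/4 × (8.05 in)² = 50.90 in^2
Rod-side annular area A_ann = π/4 × (8.05² − 4.51²) = 34.92 in^2
For equal Q, v ∝ 1/A, so v_ret/v_ext = A_cap/A_ann.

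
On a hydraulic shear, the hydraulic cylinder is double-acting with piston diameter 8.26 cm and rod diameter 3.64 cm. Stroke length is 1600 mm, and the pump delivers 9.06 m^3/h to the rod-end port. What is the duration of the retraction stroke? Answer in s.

t ≈ 2.75 s

Rod-side annular area A_ann = π/4 × (8.26² − 3.64²) = 43.18 cm^2
Swept volume V = A × L; t = V / Q = A·L / Q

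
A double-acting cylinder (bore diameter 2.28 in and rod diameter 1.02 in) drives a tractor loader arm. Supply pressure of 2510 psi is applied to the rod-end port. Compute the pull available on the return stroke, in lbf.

Rod-side annular area A_ann = π/4 × (2.28² − 1.02²) = 3.266 in^2
On retraction the pressure acts on the annular area (bore minus rod).
F = P × A_ann

F ≈ 8200 lbf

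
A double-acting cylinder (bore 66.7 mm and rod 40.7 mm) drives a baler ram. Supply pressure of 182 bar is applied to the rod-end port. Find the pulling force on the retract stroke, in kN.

F ≈ 39.9 kN

Rod-side annular area A_ann = π/4 × (66.7² − 40.7²) = 2193 mm^2
On retraction the pressure acts on the annular area (bore minus rod).
F = P × A_ann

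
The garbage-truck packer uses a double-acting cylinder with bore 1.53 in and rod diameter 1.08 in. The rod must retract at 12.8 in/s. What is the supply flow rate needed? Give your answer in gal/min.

Rod-side annular area A_ann = π/4 × (1.53² − 1.08²) = 0.9225 in^2
Q = A × v

Q ≈ 3.07 gal/min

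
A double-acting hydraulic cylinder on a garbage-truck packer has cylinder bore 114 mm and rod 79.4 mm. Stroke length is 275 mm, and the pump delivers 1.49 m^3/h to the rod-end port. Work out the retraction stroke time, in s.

Rod-side annular area A_ann = π/4 × (114² − 79.4²) = 5256 mm^2
Swept volume V = A × L; t = V / Q = A·L / Q

t ≈ 3.49 s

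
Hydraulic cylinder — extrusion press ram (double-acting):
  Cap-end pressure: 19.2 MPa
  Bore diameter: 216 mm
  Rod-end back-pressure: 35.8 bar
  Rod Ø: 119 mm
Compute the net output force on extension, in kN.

Cap-side area A_cap = π/4 × (216 mm)² = 36640 mm^2
Rod-side annular area A_ann = π/4 × (216² − 119²) = 25520 mm^2
Net thrust = P_cap·A_cap − P_rod·A_ann = 703.6 kN − 91.37 kN

F ≈ 612 kN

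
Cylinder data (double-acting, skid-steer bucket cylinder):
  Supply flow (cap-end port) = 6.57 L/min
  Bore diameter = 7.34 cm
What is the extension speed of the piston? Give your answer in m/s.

Cap-side area A_cap = π/4 × (7.34 cm)² = 42.31 cm^2
v = Q / A

v ≈ 0.0259 m/s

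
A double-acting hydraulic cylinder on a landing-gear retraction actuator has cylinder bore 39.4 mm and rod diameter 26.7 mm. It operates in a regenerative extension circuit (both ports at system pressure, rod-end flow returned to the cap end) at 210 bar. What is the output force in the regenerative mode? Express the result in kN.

With equal pressure on both faces, forces on the annular region cancel; the net push is pressure × rod cross-section.
Rod cross-section A_rod = π/4 × (26.7 mm)² = 559.9 mm^2
F = P × A_rod

F ≈ 11.8 kN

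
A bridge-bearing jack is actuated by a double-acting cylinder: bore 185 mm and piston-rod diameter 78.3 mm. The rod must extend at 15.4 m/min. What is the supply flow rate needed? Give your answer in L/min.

Cap-side area A_cap = π/4 × (185 mm)² = 26880 mm^2
Q = A × v

Q ≈ 414 L/min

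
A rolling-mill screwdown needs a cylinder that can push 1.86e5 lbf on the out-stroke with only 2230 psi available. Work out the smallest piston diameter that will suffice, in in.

D ≈ 10.3 in

Extension force acts on the full piston face: F = P × (π/4)D².
D = √(4F / (πP)) = √(4 × 1.86e5 lbf / (π × 2230 psi))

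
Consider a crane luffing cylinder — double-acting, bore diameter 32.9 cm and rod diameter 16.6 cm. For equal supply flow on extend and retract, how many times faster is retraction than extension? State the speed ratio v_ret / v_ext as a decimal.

Cap-side area A_cap = π/4 × (32.9 cm)² = 850.1 cm^2
Rod-side annular area A_ann = π/4 × (32.9² − 16.6²) = 633.7 cm^2
For equal Q, v ∝ 1/A, so v_ret/v_ext = A_cap/A_ann.

v_ret/v_ext ≈ 1.34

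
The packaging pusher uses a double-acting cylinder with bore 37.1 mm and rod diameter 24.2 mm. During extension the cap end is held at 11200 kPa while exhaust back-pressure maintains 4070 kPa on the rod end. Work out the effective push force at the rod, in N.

Cap-side area A_cap = π/4 × (37.1 mm)² = 1081 mm^2
Rod-side annular area A_ann = π/4 × (37.1² − 24.2²) = 621.1 mm^2
Net thrust = P_cap·A_cap − P_rod·A_ann = 12110 N − 2528 N

F ≈ 9580 N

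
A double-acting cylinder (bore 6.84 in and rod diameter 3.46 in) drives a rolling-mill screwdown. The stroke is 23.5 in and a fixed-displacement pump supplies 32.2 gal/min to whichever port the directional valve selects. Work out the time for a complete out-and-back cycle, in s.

t ≈ 12.1 s

Cap-side area A_cap = π/4 × (6.84 in)² = 36.75 in^2
Rod-side annular area A_ann = π/4 × (6.84² − 3.46²) = 27.34 in^2
t_ext = A_cap·L/Q = 6.966 s
t_ret = A_ann·L/Q = 5.183 s
t_cycle = t_ext + t_ret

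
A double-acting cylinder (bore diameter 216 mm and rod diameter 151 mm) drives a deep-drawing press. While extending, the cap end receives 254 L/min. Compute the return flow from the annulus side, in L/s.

Q_out ≈ 2.16 L/s

Cap-side area A_cap = π/4 × (216 mm)² = 36640 mm^2
Rod-side annular area A_ann = π/4 × (216² − 151²) = 18740 mm^2
Piston speed v = Q_in/A_cap; rod-end outflow Q_out = v × A_ann = Q_in × A_ann/A_cap.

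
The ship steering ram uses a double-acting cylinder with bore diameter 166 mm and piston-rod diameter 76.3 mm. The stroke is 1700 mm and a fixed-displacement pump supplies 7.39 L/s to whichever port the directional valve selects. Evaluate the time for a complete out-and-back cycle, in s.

t ≈ 8.91 s

Cap-side area A_cap = π/4 × (166 mm)² = 21640 mm^2
Rod-side annular area A_ann = π/4 × (166² − 76.3²) = 17070 mm^2
t_ext = A_cap·L/Q = 4.979 s
t_ret = A_ann·L/Q = 3.927 s
t_cycle = t_ext + t_ret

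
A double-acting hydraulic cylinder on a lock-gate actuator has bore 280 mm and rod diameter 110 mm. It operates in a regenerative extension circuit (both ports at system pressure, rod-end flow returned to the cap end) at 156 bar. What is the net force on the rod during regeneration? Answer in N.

F ≈ 1.48e5 N

With equal pressure on both faces, forces on the annular region cancel; the net push is pressure × rod cross-section.
Rod cross-section A_rod = π/4 × (110 mm)² = 9503 mm^2
F = P × A_rod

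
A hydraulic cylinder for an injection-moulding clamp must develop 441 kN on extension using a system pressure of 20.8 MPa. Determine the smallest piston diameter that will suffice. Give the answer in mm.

Extension force acts on the full piston face: F = P × (π/4)D².
D = √(4F / (πP)) = √(4 × 441 kN / (π × 20.8 MPa))

D ≈ 164 mm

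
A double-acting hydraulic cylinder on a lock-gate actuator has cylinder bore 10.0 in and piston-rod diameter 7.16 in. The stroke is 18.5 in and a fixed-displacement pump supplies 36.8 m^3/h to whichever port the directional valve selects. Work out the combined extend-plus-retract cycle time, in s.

Cap-side area A_cap = π/4 × (10.0 in)² = 78.54 in^2
Rod-side annular area A_ann = π/4 × (10.0² − 7.16²) = 38.28 in^2
t_ext = A_cap·L/Q = 2.329 s
t_ret = A_ann·L/Q = 1.135 s
t_cycle = t_ext + t_ret

t ≈ 3.46 s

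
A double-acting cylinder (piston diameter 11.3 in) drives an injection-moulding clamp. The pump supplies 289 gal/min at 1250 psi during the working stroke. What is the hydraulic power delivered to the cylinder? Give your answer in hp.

W ≈ 211 hp

Hydraulic power = P × Q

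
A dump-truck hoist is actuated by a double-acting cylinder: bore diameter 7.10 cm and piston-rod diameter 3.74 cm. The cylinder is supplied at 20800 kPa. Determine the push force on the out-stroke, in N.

Cap-side area A_cap = π/4 × (7.10 cm)² = 39.59 cm^2
F = P × A_cap = 20800 kPa × A_cap

F ≈ 82400 N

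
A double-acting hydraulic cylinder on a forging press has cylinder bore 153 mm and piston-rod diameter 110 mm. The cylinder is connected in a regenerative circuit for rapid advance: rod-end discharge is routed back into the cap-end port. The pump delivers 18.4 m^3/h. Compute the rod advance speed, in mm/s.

In regeneration the rod-end outflow joins the pump flow into the cap end, so the net volume the pump must supply per unit advance equals the rod cross-section area.
Rod cross-section A_rod = π/4 × (110 mm)² = 9503 mm^2
v = Q_pump / A_rod

v ≈ 538 mm/s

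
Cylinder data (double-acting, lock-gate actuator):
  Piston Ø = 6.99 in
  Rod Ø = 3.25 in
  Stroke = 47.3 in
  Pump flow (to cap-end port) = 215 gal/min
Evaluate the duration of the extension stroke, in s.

t ≈ 2.19 s

Cap-side area A_cap = π/4 × (6.99 in)² = 38.37 in^2
Swept volume V = A × L; t = V / Q = A·L / Q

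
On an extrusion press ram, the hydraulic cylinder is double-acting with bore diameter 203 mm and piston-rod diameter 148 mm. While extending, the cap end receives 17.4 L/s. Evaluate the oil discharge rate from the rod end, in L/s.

Cap-side area A_cap = π/4 × (203 mm)² = 32370 mm^2
Rod-side annular area A_ann = π/4 × (203² − 148²) = 15160 mm^2
Piston speed v = Q_in/A_cap; rod-end outflow Q_out = v × A_ann = Q_in × A_ann/A_cap.

Q_out ≈ 8.15 L/s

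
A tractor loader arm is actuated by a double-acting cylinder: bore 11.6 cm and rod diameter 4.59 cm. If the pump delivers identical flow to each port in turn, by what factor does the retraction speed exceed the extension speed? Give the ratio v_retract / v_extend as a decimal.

Cap-side area A_cap = π/4 × (11.6 cm)² = 105.7 cm^2
Rod-side annular area A_ann = π/4 × (11.6² − 4.59²) = 89.14 cm^2
For equal Q, v ∝ 1/A, so v_ret/v_ext = A_cap/A_ann.

v_ret/v_ext ≈ 1.19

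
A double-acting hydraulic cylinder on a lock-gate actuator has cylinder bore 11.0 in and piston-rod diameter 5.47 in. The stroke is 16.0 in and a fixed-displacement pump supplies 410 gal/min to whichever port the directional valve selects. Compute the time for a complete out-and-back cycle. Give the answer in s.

Cap-side area A_cap = π/4 × (11.0 in)² = 95.03 in^2
Rod-side annular area A_ann = π/4 × (11.0² − 5.47²) = 71.53 in^2
t_ext = A_cap·L/Q = 0.9633 s
t_ret = A_ann·L/Q = 0.7251 s
t_cycle = t_ext + t_ret

t ≈ 1.69 s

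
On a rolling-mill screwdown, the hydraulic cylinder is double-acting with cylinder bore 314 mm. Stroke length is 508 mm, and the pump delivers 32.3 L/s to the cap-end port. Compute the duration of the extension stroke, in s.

Cap-side area A_cap = π/4 × (314 mm)² = 77440 mm^2
Swept volume V = A × L; t = V / Q = A·L / Q

t ≈ 1.22 s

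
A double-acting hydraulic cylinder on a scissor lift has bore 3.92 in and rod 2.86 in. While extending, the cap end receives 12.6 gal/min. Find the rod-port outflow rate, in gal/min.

Cap-side area A_cap = π/4 × (3.92 in)² = 12.07 in^2
Rod-side annular area A_ann = π/4 × (3.92² − 2.86²) = 5.644 in^2
Piston speed v = Q_in/A_cap; rod-end outflow Q_out = v × A_ann = Q_in × A_ann/A_cap.

Q_out ≈ 5.89 gal/min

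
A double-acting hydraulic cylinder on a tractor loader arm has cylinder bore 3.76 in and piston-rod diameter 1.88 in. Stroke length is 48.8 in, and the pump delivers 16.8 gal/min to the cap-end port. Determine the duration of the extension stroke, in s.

t ≈ 8.38 s

Cap-side area A_cap = π/4 × (3.76 in)² = 11.10 in^2
Swept volume V = A × L; t = V / Q = A·L / Q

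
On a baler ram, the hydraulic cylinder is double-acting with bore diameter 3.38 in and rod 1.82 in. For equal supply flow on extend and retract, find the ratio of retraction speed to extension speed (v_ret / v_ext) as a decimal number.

Cap-side area A_cap = π/4 × (3.38 in)² = 8.973 in^2
Rod-side annular area A_ann = π/4 × (3.38² − 1.82²) = 6.371 in^2
For equal Q, v ∝ 1/A, so v_ret/v_ext = A_cap/A_ann.

v_ret/v_ext ≈ 1.41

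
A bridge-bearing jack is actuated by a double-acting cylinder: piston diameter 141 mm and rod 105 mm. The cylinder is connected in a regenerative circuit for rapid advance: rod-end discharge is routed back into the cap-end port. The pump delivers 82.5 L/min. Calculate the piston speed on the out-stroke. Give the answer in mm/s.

In regeneration the rod-end outflow joins the pump flow into the cap end, so the net volume the pump must supply per unit advance equals the rod cross-section area.
Rod cross-section A_rod = π/4 × (105 mm)² = 8659 mm^2
v = Q_pump / A_rod

v ≈ 159 mm/s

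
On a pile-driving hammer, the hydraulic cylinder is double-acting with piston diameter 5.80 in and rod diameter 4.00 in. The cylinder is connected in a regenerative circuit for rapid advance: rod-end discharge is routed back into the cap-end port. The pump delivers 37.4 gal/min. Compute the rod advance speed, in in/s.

In regeneration the rod-end outflow joins the pump flow into the cap end, so the net volume the pump must supply per unit advance equals the rod cross-section area.
Rod cross-section A_rod = π/4 × (4.00 in)² = 12.57 in^2
v = Q_pump / A_rod

v ≈ 11.5 in/s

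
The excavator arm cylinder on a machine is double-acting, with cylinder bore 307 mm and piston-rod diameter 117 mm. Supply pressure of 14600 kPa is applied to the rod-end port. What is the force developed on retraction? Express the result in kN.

Rod-side annular area A_ann = π/4 × (307² − 117²) = 63270 mm^2
On retraction the pressure acts on the annular area (bore minus rod).
F = P × A_ann

F ≈ 924 kN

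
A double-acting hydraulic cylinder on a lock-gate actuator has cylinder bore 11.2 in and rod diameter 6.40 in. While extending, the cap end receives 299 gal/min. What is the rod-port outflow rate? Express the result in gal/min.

Cap-side area A_cap = π/4 × (11.2 in)² = 98.52 in^2
Rod-side annular area A_ann = π/4 × (11.2² − 6.40²) = 66.35 in^2
Piston speed v = Q_in/A_cap; rod-end outflow Q_out = v × A_ann = Q_in × A_ann/A_cap.

Q_out ≈ 201 gal/min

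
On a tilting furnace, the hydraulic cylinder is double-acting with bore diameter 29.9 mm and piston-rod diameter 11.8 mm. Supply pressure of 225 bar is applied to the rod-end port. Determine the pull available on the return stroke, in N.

F ≈ 13300 N

Rod-side annular area A_ann = π/4 × (29.9² − 11.8²) = 592.8 mm^2
On retraction the pressure acts on the annular area (bore minus rod).
F = P × A_ann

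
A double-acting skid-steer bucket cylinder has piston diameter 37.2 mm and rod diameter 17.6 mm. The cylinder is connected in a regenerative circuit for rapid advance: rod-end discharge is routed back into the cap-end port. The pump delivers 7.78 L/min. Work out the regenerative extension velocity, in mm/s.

In regeneration the rod-end outflow joins the pump flow into the cap end, so the net volume the pump must supply per unit advance equals the rod cross-section area.
Rod cross-section A_rod = π/4 × (17.6 mm)² = 243.3 mm^2
v = Q_pump / A_rod

v ≈ 533 mm/s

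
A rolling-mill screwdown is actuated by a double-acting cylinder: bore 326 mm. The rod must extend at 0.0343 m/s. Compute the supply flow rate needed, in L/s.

Cap-side area A_cap = π/4 × (326 mm)² = 83470 mm^2
Q = A × v

Q ≈ 2.86 L/s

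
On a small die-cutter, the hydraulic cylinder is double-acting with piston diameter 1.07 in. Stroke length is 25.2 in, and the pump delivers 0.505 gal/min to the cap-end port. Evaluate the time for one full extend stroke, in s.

t ≈ 11.7 s

Cap-side area A_cap = π/4 × (1.07 in)² = 0.8992 in^2
Swept volume V = A × L; t = V / Q = A·L / Q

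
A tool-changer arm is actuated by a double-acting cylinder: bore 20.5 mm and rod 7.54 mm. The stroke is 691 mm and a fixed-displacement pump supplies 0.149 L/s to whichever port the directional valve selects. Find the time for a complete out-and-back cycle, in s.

Cap-side area A_cap = π/4 × (20.5 mm)² = 330.1 mm^2
Rod-side annular area A_ann = π/4 × (20.5² − 7.54²) = 285.4 mm^2
t_ext = A_cap·L/Q = 1.531 s
t_ret = A_ann·L/Q = 1.324 s
t_cycle = t_ext + t_ret

t ≈ 2.85 s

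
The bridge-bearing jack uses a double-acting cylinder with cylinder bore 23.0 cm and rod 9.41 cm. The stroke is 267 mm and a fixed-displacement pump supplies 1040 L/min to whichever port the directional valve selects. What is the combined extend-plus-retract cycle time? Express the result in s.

t ≈ 1.17 s

Cap-side area A_cap = π/4 × (23.0 cm)² = 415.5 cm^2
Rod-side annular area A_ann = π/4 × (23.0² − 9.41²) = 345.9 cm^2
t_ext = A_cap·L/Q = 0.6400 s
t_ret = A_ann·L/Q = 0.5329 s
t_cycle = t_ext + t_ret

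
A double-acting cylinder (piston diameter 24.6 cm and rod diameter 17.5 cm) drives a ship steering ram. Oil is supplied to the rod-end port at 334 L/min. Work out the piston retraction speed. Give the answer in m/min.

v ≈ 14.2 m/min

Rod-side annular area A_ann = π/4 × (24.6² − 17.5²) = 234.8 cm^2
Flow into the rod-end port fills the annular volume.
v = Q / A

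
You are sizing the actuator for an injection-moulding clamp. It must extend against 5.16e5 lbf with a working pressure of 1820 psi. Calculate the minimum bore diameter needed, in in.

Extension force acts on the full piston face: F = P × (π/4)D².
D = √(4F / (πP)) = √(4 × 5.16e5 lbf / (π × 1820 psi))

D ≈ 19.0 in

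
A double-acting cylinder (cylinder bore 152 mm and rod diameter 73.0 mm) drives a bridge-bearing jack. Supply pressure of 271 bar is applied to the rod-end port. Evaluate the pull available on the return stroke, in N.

Rod-side annular area A_ann = π/4 × (152² − 73.0²) = 13960 mm^2
On retraction the pressure acts on the annular area (bore minus rod).
F = P × A_ann

F ≈ 3.78e5 N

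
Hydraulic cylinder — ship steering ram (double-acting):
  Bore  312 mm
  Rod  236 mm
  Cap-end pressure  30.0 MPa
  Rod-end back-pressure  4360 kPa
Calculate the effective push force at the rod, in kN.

Cap-side area A_cap = π/4 × (312 mm)² = 76450 mm^2
Rod-side annular area A_ann = π/4 × (312² − 236²) = 32710 mm^2
Net thrust = P_cap·A_cap − P_rod·A_ann = 2294 kN − 142.6 kN

F ≈ 2150 kN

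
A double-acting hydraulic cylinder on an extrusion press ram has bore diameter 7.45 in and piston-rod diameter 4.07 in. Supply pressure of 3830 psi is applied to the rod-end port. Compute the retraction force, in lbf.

F ≈ 1.17e5 lbf

Rod-side annular area A_ann = π/4 × (7.45² − 4.07²) = 30.58 in^2
On retraction the pressure acts on the annular area (bore minus rod).
F = P × A_ann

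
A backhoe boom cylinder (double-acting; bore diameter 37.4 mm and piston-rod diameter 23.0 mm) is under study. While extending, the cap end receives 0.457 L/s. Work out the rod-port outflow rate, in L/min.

Q_out ≈ 17.0 L/min

Cap-side area A_cap = π/4 × (37.4 mm)² = 1099 mm^2
Rod-side annular area A_ann = π/4 × (37.4² − 23.0²) = 683.1 mm^2
Piston speed v = Q_in/A_cap; rod-end outflow Q_out = v × A_ann = Q_in × A_ann/A_cap.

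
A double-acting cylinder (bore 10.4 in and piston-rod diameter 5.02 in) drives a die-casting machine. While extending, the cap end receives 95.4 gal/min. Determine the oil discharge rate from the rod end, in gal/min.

Q_out ≈ 73.2 gal/min

Cap-side area A_cap = π/4 × (10.4 in)² = 84.95 in^2
Rod-side annular area A_ann = π/4 × (10.4² − 5.02²) = 65.16 in^2
Piston speed v = Q_in/A_cap; rod-end outflow Q_out = v × A_ann = Q_in × A_ann/A_cap.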